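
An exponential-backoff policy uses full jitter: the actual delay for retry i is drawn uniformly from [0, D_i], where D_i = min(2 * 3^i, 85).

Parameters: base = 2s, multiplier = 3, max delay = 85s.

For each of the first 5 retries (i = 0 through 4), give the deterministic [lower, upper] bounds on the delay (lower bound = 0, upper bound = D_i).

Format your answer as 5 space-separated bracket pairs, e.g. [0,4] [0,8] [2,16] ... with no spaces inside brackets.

Computing bounds per retry:
  i=0: D_i=min(2*3^0,85)=2, bounds=[0,2]
  i=1: D_i=min(2*3^1,85)=6, bounds=[0,6]
  i=2: D_i=min(2*3^2,85)=18, bounds=[0,18]
  i=3: D_i=min(2*3^3,85)=54, bounds=[0,54]
  i=4: D_i=min(2*3^4,85)=85, bounds=[0,85]

Answer: [0,2] [0,6] [0,18] [0,54] [0,85]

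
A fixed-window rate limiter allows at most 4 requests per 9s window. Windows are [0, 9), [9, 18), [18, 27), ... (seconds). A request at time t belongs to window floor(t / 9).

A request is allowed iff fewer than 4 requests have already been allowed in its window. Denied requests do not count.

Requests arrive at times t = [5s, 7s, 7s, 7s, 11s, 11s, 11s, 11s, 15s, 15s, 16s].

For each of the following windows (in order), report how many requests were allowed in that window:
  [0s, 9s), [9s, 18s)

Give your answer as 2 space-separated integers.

Processing requests:
  req#1 t=5s (window 0): ALLOW
  req#2 t=7s (window 0): ALLOW
  req#3 t=7s (window 0): ALLOW
  req#4 t=7s (window 0): ALLOW
  req#5 t=11s (window 1): ALLOW
  req#6 t=11s (window 1): ALLOW
  req#7 t=11s (window 1): ALLOW
  req#8 t=11s (window 1): ALLOW
  req#9 t=15s (window 1): DENY
  req#10 t=15s (window 1): DENY
  req#11 t=16s (window 1): DENY

Allowed counts by window: 4 4

Answer: 4 4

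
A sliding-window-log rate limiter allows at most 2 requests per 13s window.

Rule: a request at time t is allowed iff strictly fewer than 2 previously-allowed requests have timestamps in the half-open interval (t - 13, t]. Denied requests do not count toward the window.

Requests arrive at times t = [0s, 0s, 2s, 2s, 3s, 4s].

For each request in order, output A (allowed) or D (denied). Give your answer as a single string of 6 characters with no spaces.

Tracking allowed requests in the window:
  req#1 t=0s: ALLOW
  req#2 t=0s: ALLOW
  req#3 t=2s: DENY
  req#4 t=2s: DENY
  req#5 t=3s: DENY
  req#6 t=4s: DENY

Answer: AADDDD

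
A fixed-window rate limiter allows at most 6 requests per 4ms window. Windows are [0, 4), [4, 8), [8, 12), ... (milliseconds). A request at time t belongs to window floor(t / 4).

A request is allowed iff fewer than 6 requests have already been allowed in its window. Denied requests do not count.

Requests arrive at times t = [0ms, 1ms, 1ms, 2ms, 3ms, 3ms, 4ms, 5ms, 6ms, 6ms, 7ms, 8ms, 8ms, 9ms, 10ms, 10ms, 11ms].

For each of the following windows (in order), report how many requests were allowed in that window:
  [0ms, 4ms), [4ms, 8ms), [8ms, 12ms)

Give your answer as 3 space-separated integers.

Processing requests:
  req#1 t=0ms (window 0): ALLOW
  req#2 t=1ms (window 0): ALLOW
  req#3 t=1ms (window 0): ALLOW
  req#4 t=2ms (window 0): ALLOW
  req#5 t=3ms (window 0): ALLOW
  req#6 t=3ms (window 0): ALLOW
  req#7 t=4ms (window 1): ALLOW
  req#8 t=5ms (window 1): ALLOW
  req#9 t=6ms (window 1): ALLOW
  req#10 t=6ms (window 1): ALLOW
  req#11 t=7ms (window 1): ALLOW
  req#12 t=8ms (window 2): ALLOW
  req#13 t=8ms (window 2): ALLOW
  req#14 t=9ms (window 2): ALLOW
  req#15 t=10ms (window 2): ALLOW
  req#16 t=10ms (window 2): ALLOW
  req#17 t=11ms (window 2): ALLOW

Allowed counts by window: 6 5 6

Answer: 6 5 6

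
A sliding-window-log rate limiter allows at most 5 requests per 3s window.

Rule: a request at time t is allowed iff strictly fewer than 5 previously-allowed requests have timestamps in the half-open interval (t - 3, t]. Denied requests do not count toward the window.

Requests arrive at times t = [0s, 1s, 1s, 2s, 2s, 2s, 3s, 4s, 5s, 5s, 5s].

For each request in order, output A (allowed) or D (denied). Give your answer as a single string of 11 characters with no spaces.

Answer: AAAAADAAAAA

Derivation:
Tracking allowed requests in the window:
  req#1 t=0s: ALLOW
  req#2 t=1s: ALLOW
  req#3 t=1s: ALLOW
  req#4 t=2s: ALLOW
  req#5 t=2s: ALLOW
  req#6 t=2s: DENY
  req#7 t=3s: ALLOW
  req#8 t=4s: ALLOW
  req#9 t=5s: ALLOW
  req#10 t=5s: ALLOW
  req#11 t=5s: ALLOW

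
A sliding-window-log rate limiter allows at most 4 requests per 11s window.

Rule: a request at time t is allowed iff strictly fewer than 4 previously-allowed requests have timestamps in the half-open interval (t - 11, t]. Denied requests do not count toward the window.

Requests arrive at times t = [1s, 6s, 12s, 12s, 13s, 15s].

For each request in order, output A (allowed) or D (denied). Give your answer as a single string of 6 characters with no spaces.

Tracking allowed requests in the window:
  req#1 t=1s: ALLOW
  req#2 t=6s: ALLOW
  req#3 t=12s: ALLOW
  req#4 t=12s: ALLOW
  req#5 t=13s: ALLOW
  req#6 t=15s: DENY

Answer: AAAAAD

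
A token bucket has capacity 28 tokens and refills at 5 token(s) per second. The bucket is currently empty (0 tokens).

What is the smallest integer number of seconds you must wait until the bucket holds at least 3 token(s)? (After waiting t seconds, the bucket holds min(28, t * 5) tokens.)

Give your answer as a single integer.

Need t * 5 >= 3, so t >= 3/5.
Smallest integer t = ceil(3/5) = 1.

Answer: 1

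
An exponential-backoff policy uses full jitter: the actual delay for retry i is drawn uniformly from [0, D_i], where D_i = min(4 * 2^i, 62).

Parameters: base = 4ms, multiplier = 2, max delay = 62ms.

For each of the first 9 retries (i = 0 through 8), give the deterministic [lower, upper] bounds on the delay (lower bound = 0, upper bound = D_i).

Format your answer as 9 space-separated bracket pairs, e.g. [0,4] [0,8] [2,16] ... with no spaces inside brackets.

Computing bounds per retry:
  i=0: D_i=min(4*2^0,62)=4, bounds=[0,4]
  i=1: D_i=min(4*2^1,62)=8, bounds=[0,8]
  i=2: D_i=min(4*2^2,62)=16, bounds=[0,16]
  i=3: D_i=min(4*2^3,62)=32, bounds=[0,32]
  i=4: D_i=min(4*2^4,62)=62, bounds=[0,62]
  i=5: D_i=min(4*2^5,62)=62, bounds=[0,62]
  i=6: D_i=min(4*2^6,62)=62, bounds=[0,62]
  i=7: D_i=min(4*2^7,62)=62, bounds=[0,62]
  i=8: D_i=min(4*2^8,62)=62, bounds=[0,62]

Answer: [0,4] [0,8] [0,16] [0,32] [0,62] [0,62] [0,62] [0,62] [0,62]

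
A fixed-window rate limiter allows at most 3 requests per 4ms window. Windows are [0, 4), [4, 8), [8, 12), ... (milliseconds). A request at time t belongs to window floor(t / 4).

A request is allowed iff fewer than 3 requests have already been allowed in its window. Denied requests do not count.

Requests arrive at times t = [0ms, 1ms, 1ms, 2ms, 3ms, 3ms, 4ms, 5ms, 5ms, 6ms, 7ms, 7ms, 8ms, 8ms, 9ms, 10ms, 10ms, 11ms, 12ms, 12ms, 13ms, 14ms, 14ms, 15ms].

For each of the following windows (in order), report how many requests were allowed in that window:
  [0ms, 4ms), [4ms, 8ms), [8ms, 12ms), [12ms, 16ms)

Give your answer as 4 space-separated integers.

Answer: 3 3 3 3

Derivation:
Processing requests:
  req#1 t=0ms (window 0): ALLOW
  req#2 t=1ms (window 0): ALLOW
  req#3 t=1ms (window 0): ALLOW
  req#4 t=2ms (window 0): DENY
  req#5 t=3ms (window 0): DENY
  req#6 t=3ms (window 0): DENY
  req#7 t=4ms (window 1): ALLOW
  req#8 t=5ms (window 1): ALLOW
  req#9 t=5ms (window 1): ALLOW
  req#10 t=6ms (window 1): DENY
  req#11 t=7ms (window 1): DENY
  req#12 t=7ms (window 1): DENY
  req#13 t=8ms (window 2): ALLOW
  req#14 t=8ms (window 2): ALLOW
  req#15 t=9ms (window 2): ALLOW
  req#16 t=10ms (window 2): DENY
  req#17 t=10ms (window 2): DENY
  req#18 t=11ms (window 2): DENY
  req#19 t=12ms (window 3): ALLOW
  req#20 t=12ms (window 3): ALLOW
  req#21 t=13ms (window 3): ALLOW
  req#22 t=14ms (window 3): DENY
  req#23 t=14ms (window 3): DENY
  req#24 t=15ms (window 3): DENY

Allowed counts by window: 3 3 3 3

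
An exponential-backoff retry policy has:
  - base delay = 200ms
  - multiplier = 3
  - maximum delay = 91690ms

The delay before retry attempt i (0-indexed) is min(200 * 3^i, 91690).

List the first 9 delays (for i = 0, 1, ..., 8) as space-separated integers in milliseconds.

Answer: 200 600 1800 5400 16200 48600 91690 91690 91690

Derivation:
Computing each delay:
  i=0: min(200*3^0, 91690) = 200
  i=1: min(200*3^1, 91690) = 600
  i=2: min(200*3^2, 91690) = 1800
  i=3: min(200*3^3, 91690) = 5400
  i=4: min(200*3^4, 91690) = 16200
  i=5: min(200*3^5, 91690) = 48600
  i=6: min(200*3^6, 91690) = 91690
  i=7: min(200*3^7, 91690) = 91690
  i=8: min(200*3^8, 91690) = 91690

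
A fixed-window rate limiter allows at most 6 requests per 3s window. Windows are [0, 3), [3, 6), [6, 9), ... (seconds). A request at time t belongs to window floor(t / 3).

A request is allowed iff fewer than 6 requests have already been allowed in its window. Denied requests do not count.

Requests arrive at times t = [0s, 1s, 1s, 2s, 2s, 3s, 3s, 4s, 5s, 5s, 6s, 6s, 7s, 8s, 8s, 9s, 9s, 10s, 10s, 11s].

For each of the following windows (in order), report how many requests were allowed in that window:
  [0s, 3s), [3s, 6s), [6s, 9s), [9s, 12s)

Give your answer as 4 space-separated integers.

Processing requests:
  req#1 t=0s (window 0): ALLOW
  req#2 t=1s (window 0): ALLOW
  req#3 t=1s (window 0): ALLOW
  req#4 t=2s (window 0): ALLOW
  req#5 t=2s (window 0): ALLOW
  req#6 t=3s (window 1): ALLOW
  req#7 t=3s (window 1): ALLOW
  req#8 t=4s (window 1): ALLOW
  req#9 t=5s (window 1): ALLOW
  req#10 t=5s (window 1): ALLOW
  req#11 t=6s (window 2): ALLOW
  req#12 t=6s (window 2): ALLOW
  req#13 t=7s (window 2): ALLOW
  req#14 t=8s (window 2): ALLOW
  req#15 t=8s (window 2): ALLOW
  req#16 t=9s (window 3): ALLOW
  req#17 t=9s (window 3): ALLOW
  req#18 t=10s (window 3): ALLOW
  req#19 t=10s (window 3): ALLOW
  req#20 t=11s (window 3): ALLOW

Allowed counts by window: 5 5 5 5

Answer: 5 5 5 5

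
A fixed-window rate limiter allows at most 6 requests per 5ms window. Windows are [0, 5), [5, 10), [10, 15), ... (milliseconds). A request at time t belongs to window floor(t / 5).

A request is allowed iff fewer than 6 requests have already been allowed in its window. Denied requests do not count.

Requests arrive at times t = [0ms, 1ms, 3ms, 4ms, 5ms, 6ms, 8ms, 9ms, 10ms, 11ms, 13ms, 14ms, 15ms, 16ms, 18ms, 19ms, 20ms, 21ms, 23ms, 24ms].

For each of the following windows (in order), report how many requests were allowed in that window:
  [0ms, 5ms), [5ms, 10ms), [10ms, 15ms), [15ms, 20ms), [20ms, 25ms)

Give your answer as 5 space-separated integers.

Processing requests:
  req#1 t=0ms (window 0): ALLOW
  req#2 t=1ms (window 0): ALLOW
  req#3 t=3ms (window 0): ALLOW
  req#4 t=4ms (window 0): ALLOW
  req#5 t=5ms (window 1): ALLOW
  req#6 t=6ms (window 1): ALLOW
  req#7 t=8ms (window 1): ALLOW
  req#8 t=9ms (window 1): ALLOW
  req#9 t=10ms (window 2): ALLOW
  req#10 t=11ms (window 2): ALLOW
  req#11 t=13ms (window 2): ALLOW
  req#12 t=14ms (window 2): ALLOW
  req#13 t=15ms (window 3): ALLOW
  req#14 t=16ms (window 3): ALLOW
  req#15 t=18ms (window 3): ALLOW
  req#16 t=19ms (window 3): ALLOW
  req#17 t=20ms (window 4): ALLOW
  req#18 t=21ms (window 4): ALLOW
  req#19 t=23ms (window 4): ALLOW
  req#20 t=24ms (window 4): ALLOW

Allowed counts by window: 4 4 4 4 4

Answer: 4 4 4 4 4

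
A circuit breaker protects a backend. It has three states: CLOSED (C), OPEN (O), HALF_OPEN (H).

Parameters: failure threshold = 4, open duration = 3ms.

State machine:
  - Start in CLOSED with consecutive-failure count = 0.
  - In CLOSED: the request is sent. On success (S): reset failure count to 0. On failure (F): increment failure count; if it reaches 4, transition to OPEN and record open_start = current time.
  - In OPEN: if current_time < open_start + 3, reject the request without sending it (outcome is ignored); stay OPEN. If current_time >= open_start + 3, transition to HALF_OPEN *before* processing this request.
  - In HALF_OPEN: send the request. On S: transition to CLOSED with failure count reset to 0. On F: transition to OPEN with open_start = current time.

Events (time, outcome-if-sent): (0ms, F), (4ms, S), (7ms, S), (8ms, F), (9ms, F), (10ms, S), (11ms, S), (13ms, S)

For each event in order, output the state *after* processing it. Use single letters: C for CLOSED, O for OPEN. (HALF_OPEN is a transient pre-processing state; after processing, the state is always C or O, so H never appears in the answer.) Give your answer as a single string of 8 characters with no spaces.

Answer: CCCCCCCC

Derivation:
State after each event:
  event#1 t=0ms outcome=F: state=CLOSED
  event#2 t=4ms outcome=S: state=CLOSED
  event#3 t=7ms outcome=S: state=CLOSED
  event#4 t=8ms outcome=F: state=CLOSED
  event#5 t=9ms outcome=F: state=CLOSED
  event#6 t=10ms outcome=S: state=CLOSED
  event#7 t=11ms outcome=S: state=CLOSED
  event#8 t=13ms outcome=S: state=CLOSED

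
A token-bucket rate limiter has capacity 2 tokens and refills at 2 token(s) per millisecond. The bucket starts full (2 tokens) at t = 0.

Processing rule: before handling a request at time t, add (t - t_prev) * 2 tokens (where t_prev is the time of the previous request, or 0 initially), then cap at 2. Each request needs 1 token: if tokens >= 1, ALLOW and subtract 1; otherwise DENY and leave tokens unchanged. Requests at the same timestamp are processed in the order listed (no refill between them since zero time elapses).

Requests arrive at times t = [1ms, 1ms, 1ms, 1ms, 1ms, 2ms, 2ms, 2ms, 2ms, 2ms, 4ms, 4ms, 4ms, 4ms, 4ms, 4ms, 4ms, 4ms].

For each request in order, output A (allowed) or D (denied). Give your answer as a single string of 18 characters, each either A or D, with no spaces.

Answer: AADDDAADDDAADDDDDD

Derivation:
Simulating step by step:
  req#1 t=1ms: ALLOW
  req#2 t=1ms: ALLOW
  req#3 t=1ms: DENY
  req#4 t=1ms: DENY
  req#5 t=1ms: DENY
  req#6 t=2ms: ALLOW
  req#7 t=2ms: ALLOW
  req#8 t=2ms: DENY
  req#9 t=2ms: DENY
  req#10 t=2ms: DENY
  req#11 t=4ms: ALLOW
  req#12 t=4ms: ALLOW
  req#13 t=4ms: DENY
  req#14 t=4ms: DENY
  req#15 t=4ms: DENY
  req#16 t=4ms: DENY
  req#17 t=4ms: DENY
  req#18 t=4ms: DENY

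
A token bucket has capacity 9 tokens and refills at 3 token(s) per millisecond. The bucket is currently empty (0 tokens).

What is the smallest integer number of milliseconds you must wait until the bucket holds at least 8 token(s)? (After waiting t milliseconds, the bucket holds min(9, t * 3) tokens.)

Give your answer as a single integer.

Answer: 3

Derivation:
Need t * 3 >= 8, so t >= 8/3.
Smallest integer t = ceil(8/3) = 3.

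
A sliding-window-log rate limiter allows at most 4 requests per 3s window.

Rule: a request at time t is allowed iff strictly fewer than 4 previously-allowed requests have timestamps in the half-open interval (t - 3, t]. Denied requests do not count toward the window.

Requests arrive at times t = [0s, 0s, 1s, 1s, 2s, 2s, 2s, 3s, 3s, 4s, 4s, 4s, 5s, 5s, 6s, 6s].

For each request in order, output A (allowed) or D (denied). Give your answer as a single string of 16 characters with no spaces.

Answer: AAAADDDAAAADDDAA

Derivation:
Tracking allowed requests in the window:
  req#1 t=0s: ALLOW
  req#2 t=0s: ALLOW
  req#3 t=1s: ALLOW
  req#4 t=1s: ALLOW
  req#5 t=2s: DENY
  req#6 t=2s: DENY
  req#7 t=2s: DENY
  req#8 t=3s: ALLOW
  req#9 t=3s: ALLOW
  req#10 t=4s: ALLOW
  req#11 t=4s: ALLOW
  req#12 t=4s: DENY
  req#13 t=5s: DENY
  req#14 t=5s: DENY
  req#15 t=6s: ALLOW
  req#16 t=6s: ALLOW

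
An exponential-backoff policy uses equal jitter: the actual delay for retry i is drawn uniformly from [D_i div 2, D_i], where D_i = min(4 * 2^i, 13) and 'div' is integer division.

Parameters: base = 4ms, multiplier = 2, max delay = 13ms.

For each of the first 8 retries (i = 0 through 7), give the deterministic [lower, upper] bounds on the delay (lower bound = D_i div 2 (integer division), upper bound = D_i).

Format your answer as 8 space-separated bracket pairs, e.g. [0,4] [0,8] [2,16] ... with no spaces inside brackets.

Answer: [2,4] [4,8] [6,13] [6,13] [6,13] [6,13] [6,13] [6,13]

Derivation:
Computing bounds per retry:
  i=0: D_i=min(4*2^0,13)=4, bounds=[2,4]
  i=1: D_i=min(4*2^1,13)=8, bounds=[4,8]
  i=2: D_i=min(4*2^2,13)=13, bounds=[6,13]
  i=3: D_i=min(4*2^3,13)=13, bounds=[6,13]
  i=4: D_i=min(4*2^4,13)=13, bounds=[6,13]
  i=5: D_i=min(4*2^5,13)=13, bounds=[6,13]
  i=6: D_i=min(4*2^6,13)=13, bounds=[6,13]
  i=7: D_i=min(4*2^7,13)=13, bounds=[6,13]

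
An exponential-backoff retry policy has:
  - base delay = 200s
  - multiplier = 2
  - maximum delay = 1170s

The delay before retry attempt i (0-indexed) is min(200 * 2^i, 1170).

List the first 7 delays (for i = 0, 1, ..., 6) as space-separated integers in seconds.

Computing each delay:
  i=0: min(200*2^0, 1170) = 200
  i=1: min(200*2^1, 1170) = 400
  i=2: min(200*2^2, 1170) = 800
  i=3: min(200*2^3, 1170) = 1170
  i=4: min(200*2^4, 1170) = 1170
  i=5: min(200*2^5, 1170) = 1170
  i=6: min(200*2^6, 1170) = 1170

Answer: 200 400 800 1170 1170 1170 1170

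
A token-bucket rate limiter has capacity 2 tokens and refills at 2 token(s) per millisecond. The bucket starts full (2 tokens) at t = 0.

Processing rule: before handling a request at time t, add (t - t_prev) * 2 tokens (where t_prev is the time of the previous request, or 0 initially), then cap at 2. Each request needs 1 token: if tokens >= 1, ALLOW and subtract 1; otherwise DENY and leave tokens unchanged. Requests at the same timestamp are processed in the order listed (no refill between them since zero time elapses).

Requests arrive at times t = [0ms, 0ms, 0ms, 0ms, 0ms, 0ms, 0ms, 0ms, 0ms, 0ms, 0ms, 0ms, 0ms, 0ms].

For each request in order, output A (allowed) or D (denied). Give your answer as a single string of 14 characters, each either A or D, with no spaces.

Answer: AADDDDDDDDDDDD

Derivation:
Simulating step by step:
  req#1 t=0ms: ALLOW
  req#2 t=0ms: ALLOW
  req#3 t=0ms: DENY
  req#4 t=0ms: DENY
  req#5 t=0ms: DENY
  req#6 t=0ms: DENY
  req#7 t=0ms: DENY
  req#8 t=0ms: DENY
  req#9 t=0ms: DENY
  req#10 t=0ms: DENY
  req#11 t=0ms: DENY
  req#12 t=0ms: DENY
  req#13 t=0ms: DENY
  req#14 t=0ms: DENY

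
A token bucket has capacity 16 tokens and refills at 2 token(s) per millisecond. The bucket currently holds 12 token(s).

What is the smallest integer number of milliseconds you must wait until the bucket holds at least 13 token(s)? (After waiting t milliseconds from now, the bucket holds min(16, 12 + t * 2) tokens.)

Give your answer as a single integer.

Answer: 1

Derivation:
Need 12 + t * 2 >= 13, so t >= 1/2.
Smallest integer t = ceil(1/2) = 1.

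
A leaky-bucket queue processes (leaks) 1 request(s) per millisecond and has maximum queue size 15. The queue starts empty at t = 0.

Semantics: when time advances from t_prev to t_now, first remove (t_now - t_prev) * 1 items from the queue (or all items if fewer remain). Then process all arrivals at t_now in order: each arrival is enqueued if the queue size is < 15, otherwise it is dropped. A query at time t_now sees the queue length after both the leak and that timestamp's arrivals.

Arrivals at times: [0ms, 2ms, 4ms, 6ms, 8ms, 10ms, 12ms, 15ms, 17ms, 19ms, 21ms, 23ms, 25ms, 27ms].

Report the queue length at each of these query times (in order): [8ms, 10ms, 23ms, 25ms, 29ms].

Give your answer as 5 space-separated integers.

Answer: 1 1 1 1 0

Derivation:
Queue lengths at query times:
  query t=8ms: backlog = 1
  query t=10ms: backlog = 1
  query t=23ms: backlog = 1
  query t=25ms: backlog = 1
  query t=29ms: backlog = 0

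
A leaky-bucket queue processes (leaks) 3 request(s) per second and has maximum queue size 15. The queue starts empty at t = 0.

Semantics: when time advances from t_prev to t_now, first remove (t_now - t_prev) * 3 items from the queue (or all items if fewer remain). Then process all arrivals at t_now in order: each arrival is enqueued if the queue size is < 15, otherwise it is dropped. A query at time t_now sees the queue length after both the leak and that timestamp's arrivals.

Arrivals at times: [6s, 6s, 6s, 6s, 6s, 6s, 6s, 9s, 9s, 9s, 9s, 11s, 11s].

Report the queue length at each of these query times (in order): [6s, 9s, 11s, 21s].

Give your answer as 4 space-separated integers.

Queue lengths at query times:
  query t=6s: backlog = 7
  query t=9s: backlog = 4
  query t=11s: backlog = 2
  query t=21s: backlog = 0

Answer: 7 4 2 0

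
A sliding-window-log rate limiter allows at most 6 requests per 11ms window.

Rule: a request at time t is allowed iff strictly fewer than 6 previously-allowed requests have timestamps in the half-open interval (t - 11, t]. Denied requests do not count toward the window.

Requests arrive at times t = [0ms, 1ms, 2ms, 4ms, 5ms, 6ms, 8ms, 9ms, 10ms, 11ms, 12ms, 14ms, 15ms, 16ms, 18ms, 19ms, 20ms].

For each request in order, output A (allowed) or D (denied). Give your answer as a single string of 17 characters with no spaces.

Answer: AAAAAADDDAAAAAADD

Derivation:
Tracking allowed requests in the window:
  req#1 t=0ms: ALLOW
  req#2 t=1ms: ALLOW
  req#3 t=2ms: ALLOW
  req#4 t=4ms: ALLOW
  req#5 t=5ms: ALLOW
  req#6 t=6ms: ALLOW
  req#7 t=8ms: DENY
  req#8 t=9ms: DENY
  req#9 t=10ms: DENY
  req#10 t=11ms: ALLOW
  req#11 t=12ms: ALLOW
  req#12 t=14ms: ALLOW
  req#13 t=15ms: ALLOW
  req#14 t=16ms: ALLOW
  req#15 t=18ms: ALLOW
  req#16 t=19ms: DENY
  req#17 t=20ms: DENY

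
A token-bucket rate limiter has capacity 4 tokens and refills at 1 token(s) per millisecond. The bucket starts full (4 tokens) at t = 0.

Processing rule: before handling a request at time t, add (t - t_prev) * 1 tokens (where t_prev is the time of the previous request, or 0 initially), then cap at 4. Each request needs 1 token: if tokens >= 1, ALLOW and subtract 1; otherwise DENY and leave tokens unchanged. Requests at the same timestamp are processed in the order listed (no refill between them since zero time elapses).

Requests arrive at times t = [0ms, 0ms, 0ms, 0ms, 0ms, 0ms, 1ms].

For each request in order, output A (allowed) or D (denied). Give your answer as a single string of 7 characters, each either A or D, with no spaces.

Simulating step by step:
  req#1 t=0ms: ALLOW
  req#2 t=0ms: ALLOW
  req#3 t=0ms: ALLOW
  req#4 t=0ms: ALLOW
  req#5 t=0ms: DENY
  req#6 t=0ms: DENY
  req#7 t=1ms: ALLOW

Answer: AAAADDA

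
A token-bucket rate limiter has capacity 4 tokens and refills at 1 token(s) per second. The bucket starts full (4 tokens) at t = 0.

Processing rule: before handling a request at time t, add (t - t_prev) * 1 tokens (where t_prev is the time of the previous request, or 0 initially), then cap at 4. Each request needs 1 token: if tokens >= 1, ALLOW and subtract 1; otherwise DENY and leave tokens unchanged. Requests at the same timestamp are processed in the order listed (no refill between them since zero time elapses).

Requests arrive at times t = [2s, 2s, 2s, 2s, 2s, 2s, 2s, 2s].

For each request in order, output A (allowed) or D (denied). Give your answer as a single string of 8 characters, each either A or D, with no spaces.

Answer: AAAADDDD

Derivation:
Simulating step by step:
  req#1 t=2s: ALLOW
  req#2 t=2s: ALLOW
  req#3 t=2s: ALLOW
  req#4 t=2s: ALLOW
  req#5 t=2s: DENY
  req#6 t=2s: DENY
  req#7 t=2s: DENY
  req#8 t=2s: DENY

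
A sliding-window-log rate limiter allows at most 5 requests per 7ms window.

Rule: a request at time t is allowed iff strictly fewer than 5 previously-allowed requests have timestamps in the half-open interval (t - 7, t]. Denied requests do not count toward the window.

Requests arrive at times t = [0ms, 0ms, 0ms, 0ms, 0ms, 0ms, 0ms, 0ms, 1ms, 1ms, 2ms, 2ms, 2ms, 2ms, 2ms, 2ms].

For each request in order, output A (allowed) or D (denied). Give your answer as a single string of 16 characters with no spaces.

Answer: AAAAADDDDDDDDDDD

Derivation:
Tracking allowed requests in the window:
  req#1 t=0ms: ALLOW
  req#2 t=0ms: ALLOW
  req#3 t=0ms: ALLOW
  req#4 t=0ms: ALLOW
  req#5 t=0ms: ALLOW
  req#6 t=0ms: DENY
  req#7 t=0ms: DENY
  req#8 t=0ms: DENY
  req#9 t=1ms: DENY
  req#10 t=1ms: DENY
  req#11 t=2ms: DENY
  req#12 t=2ms: DENY
  req#13 t=2ms: DENY
  req#14 t=2ms: DENY
  req#15 t=2ms: DENY
  req#16 t=2ms: DENY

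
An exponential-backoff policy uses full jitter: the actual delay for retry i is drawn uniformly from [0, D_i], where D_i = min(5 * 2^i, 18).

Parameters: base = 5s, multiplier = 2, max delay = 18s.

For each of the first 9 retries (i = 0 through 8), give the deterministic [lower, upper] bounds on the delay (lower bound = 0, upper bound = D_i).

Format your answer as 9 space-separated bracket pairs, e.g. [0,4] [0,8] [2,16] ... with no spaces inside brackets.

Computing bounds per retry:
  i=0: D_i=min(5*2^0,18)=5, bounds=[0,5]
  i=1: D_i=min(5*2^1,18)=10, bounds=[0,10]
  i=2: D_i=min(5*2^2,18)=18, bounds=[0,18]
  i=3: D_i=min(5*2^3,18)=18, bounds=[0,18]
  i=4: D_i=min(5*2^4,18)=18, bounds=[0,18]
  i=5: D_i=min(5*2^5,18)=18, bounds=[0,18]
  i=6: D_i=min(5*2^6,18)=18, bounds=[0,18]
  i=7: D_i=min(5*2^7,18)=18, bounds=[0,18]
  i=8: D_i=min(5*2^8,18)=18, bounds=[0,18]

Answer: [0,5] [0,10] [0,18] [0,18] [0,18] [0,18] [0,18] [0,18] [0,18]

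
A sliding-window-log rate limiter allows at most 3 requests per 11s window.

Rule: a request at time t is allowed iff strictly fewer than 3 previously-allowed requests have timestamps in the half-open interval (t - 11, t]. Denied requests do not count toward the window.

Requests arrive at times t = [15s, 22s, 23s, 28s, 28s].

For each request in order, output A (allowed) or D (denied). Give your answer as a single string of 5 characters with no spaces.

Tracking allowed requests in the window:
  req#1 t=15s: ALLOW
  req#2 t=22s: ALLOW
  req#3 t=23s: ALLOW
  req#4 t=28s: ALLOW
  req#5 t=28s: DENY

Answer: AAAAD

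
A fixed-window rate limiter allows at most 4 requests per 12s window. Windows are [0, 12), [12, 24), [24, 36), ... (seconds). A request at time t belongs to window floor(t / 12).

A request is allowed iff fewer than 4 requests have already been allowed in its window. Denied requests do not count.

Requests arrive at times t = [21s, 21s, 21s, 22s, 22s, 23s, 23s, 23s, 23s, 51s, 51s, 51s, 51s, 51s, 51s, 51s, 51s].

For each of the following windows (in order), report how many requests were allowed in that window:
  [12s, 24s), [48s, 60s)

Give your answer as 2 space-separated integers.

Processing requests:
  req#1 t=21s (window 1): ALLOW
  req#2 t=21s (window 1): ALLOW
  req#3 t=21s (window 1): ALLOW
  req#4 t=22s (window 1): ALLOW
  req#5 t=22s (window 1): DENY
  req#6 t=23s (window 1): DENY
  req#7 t=23s (window 1): DENY
  req#8 t=23s (window 1): DENY
  req#9 t=23s (window 1): DENY
  req#10 t=51s (window 4): ALLOW
  req#11 t=51s (window 4): ALLOW
  req#12 t=51s (window 4): ALLOW
  req#13 t=51s (window 4): ALLOW
  req#14 t=51s (window 4): DENY
  req#15 t=51s (window 4): DENY
  req#16 t=51s (window 4): DENY
  req#17 t=51s (window 4): DENY

Allowed counts by window: 4 4

Answer: 4 4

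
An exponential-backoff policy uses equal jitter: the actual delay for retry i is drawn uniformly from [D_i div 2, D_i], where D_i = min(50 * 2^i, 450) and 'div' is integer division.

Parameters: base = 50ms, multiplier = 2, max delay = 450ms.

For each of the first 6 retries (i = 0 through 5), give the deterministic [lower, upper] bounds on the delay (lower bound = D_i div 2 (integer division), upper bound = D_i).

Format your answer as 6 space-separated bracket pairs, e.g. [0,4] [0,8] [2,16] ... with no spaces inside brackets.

Computing bounds per retry:
  i=0: D_i=min(50*2^0,450)=50, bounds=[25,50]
  i=1: D_i=min(50*2^1,450)=100, bounds=[50,100]
  i=2: D_i=min(50*2^2,450)=200, bounds=[100,200]
  i=3: D_i=min(50*2^3,450)=400, bounds=[200,400]
  i=4: D_i=min(50*2^4,450)=450, bounds=[225,450]
  i=5: D_i=min(50*2^5,450)=450, bounds=[225,450]

Answer: [25,50] [50,100] [100,200] [200,400] [225,450] [225,450]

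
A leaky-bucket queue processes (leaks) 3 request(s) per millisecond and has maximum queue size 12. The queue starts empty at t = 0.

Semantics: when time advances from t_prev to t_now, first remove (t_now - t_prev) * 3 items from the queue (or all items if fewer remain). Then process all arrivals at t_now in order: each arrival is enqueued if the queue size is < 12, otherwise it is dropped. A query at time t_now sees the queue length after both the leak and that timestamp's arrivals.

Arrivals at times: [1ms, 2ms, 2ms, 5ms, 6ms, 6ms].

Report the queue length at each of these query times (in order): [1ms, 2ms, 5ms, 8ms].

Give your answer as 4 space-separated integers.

Answer: 1 2 1 0

Derivation:
Queue lengths at query times:
  query t=1ms: backlog = 1
  query t=2ms: backlog = 2
  query t=5ms: backlog = 1
  query t=8ms: backlog = 0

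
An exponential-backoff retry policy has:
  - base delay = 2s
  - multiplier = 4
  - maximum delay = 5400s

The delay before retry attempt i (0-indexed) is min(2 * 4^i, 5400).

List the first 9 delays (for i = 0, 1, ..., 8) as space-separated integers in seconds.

Answer: 2 8 32 128 512 2048 5400 5400 5400

Derivation:
Computing each delay:
  i=0: min(2*4^0, 5400) = 2
  i=1: min(2*4^1, 5400) = 8
  i=2: min(2*4^2, 5400) = 32
  i=3: min(2*4^3, 5400) = 128
  i=4: min(2*4^4, 5400) = 512
  i=5: min(2*4^5, 5400) = 2048
  i=6: min(2*4^6, 5400) = 5400
  i=7: min(2*4^7, 5400) = 5400
  i=8: min(2*4^8, 5400) = 5400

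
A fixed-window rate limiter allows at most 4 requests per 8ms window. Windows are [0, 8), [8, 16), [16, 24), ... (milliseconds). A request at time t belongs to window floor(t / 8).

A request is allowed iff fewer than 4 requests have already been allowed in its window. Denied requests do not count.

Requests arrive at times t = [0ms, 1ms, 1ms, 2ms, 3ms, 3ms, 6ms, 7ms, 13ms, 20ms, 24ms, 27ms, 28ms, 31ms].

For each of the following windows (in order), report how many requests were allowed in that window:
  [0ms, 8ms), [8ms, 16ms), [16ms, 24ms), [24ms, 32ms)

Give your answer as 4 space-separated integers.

Answer: 4 1 1 4

Derivation:
Processing requests:
  req#1 t=0ms (window 0): ALLOW
  req#2 t=1ms (window 0): ALLOW
  req#3 t=1ms (window 0): ALLOW
  req#4 t=2ms (window 0): ALLOW
  req#5 t=3ms (window 0): DENY
  req#6 t=3ms (window 0): DENY
  req#7 t=6ms (window 0): DENY
  req#8 t=7ms (window 0): DENY
  req#9 t=13ms (window 1): ALLOW
  req#10 t=20ms (window 2): ALLOW
  req#11 t=24ms (window 3): ALLOW
  req#12 t=27ms (window 3): ALLOW
  req#13 t=28ms (window 3): ALLOW
  req#14 t=31ms (window 3): ALLOW

Allowed counts by window: 4 1 1 4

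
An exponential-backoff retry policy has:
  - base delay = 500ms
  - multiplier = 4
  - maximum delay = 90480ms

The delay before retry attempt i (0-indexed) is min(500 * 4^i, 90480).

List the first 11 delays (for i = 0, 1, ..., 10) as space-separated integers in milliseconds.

Computing each delay:
  i=0: min(500*4^0, 90480) = 500
  i=1: min(500*4^1, 90480) = 2000
  i=2: min(500*4^2, 90480) = 8000
  i=3: min(500*4^3, 90480) = 32000
  i=4: min(500*4^4, 90480) = 90480
  i=5: min(500*4^5, 90480) = 90480
  i=6: min(500*4^6, 90480) = 90480
  i=7: min(500*4^7, 90480) = 90480
  i=8: min(500*4^8, 90480) = 90480
  i=9: min(500*4^9, 90480) = 90480
  i=10: min(500*4^10, 90480) = 90480

Answer: 500 2000 8000 32000 90480 90480 90480 90480 90480 90480 90480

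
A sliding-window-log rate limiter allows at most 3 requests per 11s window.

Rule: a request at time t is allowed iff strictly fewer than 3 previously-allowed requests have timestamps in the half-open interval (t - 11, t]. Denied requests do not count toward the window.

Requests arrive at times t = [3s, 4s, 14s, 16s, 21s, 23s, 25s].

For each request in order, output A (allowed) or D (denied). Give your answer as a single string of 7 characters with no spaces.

Answer: AAAAADA

Derivation:
Tracking allowed requests in the window:
  req#1 t=3s: ALLOW
  req#2 t=4s: ALLOW
  req#3 t=14s: ALLOW
  req#4 t=16s: ALLOW
  req#5 t=21s: ALLOW
  req#6 t=23s: DENY
  req#7 t=25s: ALLOW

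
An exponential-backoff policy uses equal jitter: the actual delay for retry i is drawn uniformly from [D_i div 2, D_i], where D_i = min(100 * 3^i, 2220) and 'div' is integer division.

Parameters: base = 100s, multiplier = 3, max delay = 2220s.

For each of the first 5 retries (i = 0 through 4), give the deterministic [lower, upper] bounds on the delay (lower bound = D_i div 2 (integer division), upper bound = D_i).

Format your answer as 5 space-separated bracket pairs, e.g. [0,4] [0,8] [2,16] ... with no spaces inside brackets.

Computing bounds per retry:
  i=0: D_i=min(100*3^0,2220)=100, bounds=[50,100]
  i=1: D_i=min(100*3^1,2220)=300, bounds=[150,300]
  i=2: D_i=min(100*3^2,2220)=900, bounds=[450,900]
  i=3: D_i=min(100*3^3,2220)=2220, bounds=[1110,2220]
  i=4: D_i=min(100*3^4,2220)=2220, bounds=[1110,2220]

Answer: [50,100] [150,300] [450,900] [1110,2220] [1110,2220]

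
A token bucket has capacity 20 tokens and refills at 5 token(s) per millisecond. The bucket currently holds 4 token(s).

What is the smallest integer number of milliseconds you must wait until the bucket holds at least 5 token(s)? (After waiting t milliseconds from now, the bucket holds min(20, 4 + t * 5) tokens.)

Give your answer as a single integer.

Need 4 + t * 5 >= 5, so t >= 1/5.
Smallest integer t = ceil(1/5) = 1.

Answer: 1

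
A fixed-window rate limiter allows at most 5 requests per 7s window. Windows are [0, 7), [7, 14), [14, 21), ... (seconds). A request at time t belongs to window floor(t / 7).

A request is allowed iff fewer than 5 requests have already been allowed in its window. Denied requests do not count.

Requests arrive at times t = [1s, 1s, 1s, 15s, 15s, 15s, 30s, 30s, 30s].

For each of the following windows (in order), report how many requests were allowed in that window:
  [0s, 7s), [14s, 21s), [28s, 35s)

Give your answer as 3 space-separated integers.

Answer: 3 3 3

Derivation:
Processing requests:
  req#1 t=1s (window 0): ALLOW
  req#2 t=1s (window 0): ALLOW
  req#3 t=1s (window 0): ALLOW
  req#4 t=15s (window 2): ALLOW
  req#5 t=15s (window 2): ALLOW
  req#6 t=15s (window 2): ALLOW
  req#7 t=30s (window 4): ALLOW
  req#8 t=30s (window 4): ALLOW
  req#9 t=30s (window 4): ALLOW

Allowed counts by window: 3 3 3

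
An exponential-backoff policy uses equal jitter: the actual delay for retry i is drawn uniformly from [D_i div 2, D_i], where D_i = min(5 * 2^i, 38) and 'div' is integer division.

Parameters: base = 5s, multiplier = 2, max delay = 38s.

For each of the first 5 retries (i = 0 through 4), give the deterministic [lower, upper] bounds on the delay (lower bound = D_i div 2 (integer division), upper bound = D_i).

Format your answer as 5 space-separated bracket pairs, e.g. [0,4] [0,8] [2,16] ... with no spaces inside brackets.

Answer: [2,5] [5,10] [10,20] [19,38] [19,38]

Derivation:
Computing bounds per retry:
  i=0: D_i=min(5*2^0,38)=5, bounds=[2,5]
  i=1: D_i=min(5*2^1,38)=10, bounds=[5,10]
  i=2: D_i=min(5*2^2,38)=20, bounds=[10,20]
  i=3: D_i=min(5*2^3,38)=38, bounds=[19,38]
  i=4: D_i=min(5*2^4,38)=38, bounds=[19,38]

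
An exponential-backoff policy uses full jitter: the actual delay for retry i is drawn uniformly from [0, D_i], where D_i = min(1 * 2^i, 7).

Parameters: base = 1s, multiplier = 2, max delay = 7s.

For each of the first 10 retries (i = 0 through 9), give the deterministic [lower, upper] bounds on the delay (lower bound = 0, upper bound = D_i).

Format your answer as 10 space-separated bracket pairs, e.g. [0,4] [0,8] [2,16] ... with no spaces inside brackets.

Computing bounds per retry:
  i=0: D_i=min(1*2^0,7)=1, bounds=[0,1]
  i=1: D_i=min(1*2^1,7)=2, bounds=[0,2]
  i=2: D_i=min(1*2^2,7)=4, bounds=[0,4]
  i=3: D_i=min(1*2^3,7)=7, bounds=[0,7]
  i=4: D_i=min(1*2^4,7)=7, bounds=[0,7]
  i=5: D_i=min(1*2^5,7)=7, bounds=[0,7]
  i=6: D_i=min(1*2^6,7)=7, bounds=[0,7]
  i=7: D_i=min(1*2^7,7)=7, bounds=[0,7]
  i=8: D_i=min(1*2^8,7)=7, bounds=[0,7]
  i=9: D_i=min(1*2^9,7)=7, bounds=[0,7]

Answer: [0,1] [0,2] [0,4] [0,7] [0,7] [0,7] [0,7] [0,7] [0,7] [0,7]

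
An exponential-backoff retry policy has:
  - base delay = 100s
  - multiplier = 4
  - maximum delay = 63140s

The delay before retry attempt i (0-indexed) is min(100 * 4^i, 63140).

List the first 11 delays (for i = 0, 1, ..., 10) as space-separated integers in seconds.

Computing each delay:
  i=0: min(100*4^0, 63140) = 100
  i=1: min(100*4^1, 63140) = 400
  i=2: min(100*4^2, 63140) = 1600
  i=3: min(100*4^3, 63140) = 6400
  i=4: min(100*4^4, 63140) = 25600
  i=5: min(100*4^5, 63140) = 63140
  i=6: min(100*4^6, 63140) = 63140
  i=7: min(100*4^7, 63140) = 63140
  i=8: min(100*4^8, 63140) = 63140
  i=9: min(100*4^9, 63140) = 63140
  i=10: min(100*4^10, 63140) = 63140

Answer: 100 400 1600 6400 25600 63140 63140 63140 63140 63140 63140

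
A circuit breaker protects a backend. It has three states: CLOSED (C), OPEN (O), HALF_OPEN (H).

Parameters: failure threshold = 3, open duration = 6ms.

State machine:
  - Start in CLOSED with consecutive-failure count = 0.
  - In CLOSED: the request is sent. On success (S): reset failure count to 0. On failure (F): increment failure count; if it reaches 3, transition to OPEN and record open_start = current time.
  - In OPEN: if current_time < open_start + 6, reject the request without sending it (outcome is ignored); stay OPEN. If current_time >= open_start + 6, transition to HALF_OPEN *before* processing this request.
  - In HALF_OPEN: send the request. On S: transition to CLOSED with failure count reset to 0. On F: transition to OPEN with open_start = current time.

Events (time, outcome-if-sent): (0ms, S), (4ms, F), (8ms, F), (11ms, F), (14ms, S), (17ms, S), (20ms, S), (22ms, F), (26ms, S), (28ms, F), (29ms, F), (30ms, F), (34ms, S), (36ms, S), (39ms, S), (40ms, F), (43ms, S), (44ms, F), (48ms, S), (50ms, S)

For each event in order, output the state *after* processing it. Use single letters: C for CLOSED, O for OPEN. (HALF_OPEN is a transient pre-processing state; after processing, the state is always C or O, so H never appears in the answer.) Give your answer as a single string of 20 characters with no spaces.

Answer: CCCOOCCCCCCOOCCCCCCC

Derivation:
State after each event:
  event#1 t=0ms outcome=S: state=CLOSED
  event#2 t=4ms outcome=F: state=CLOSED
  event#3 t=8ms outcome=F: state=CLOSED
  event#4 t=11ms outcome=F: state=OPEN
  event#5 t=14ms outcome=S: state=OPEN
  event#6 t=17ms outcome=S: state=CLOSED
  event#7 t=20ms outcome=S: state=CLOSED
  event#8 t=22ms outcome=F: state=CLOSED
  event#9 t=26ms outcome=S: state=CLOSED
  event#10 t=28ms outcome=F: state=CLOSED
  event#11 t=29ms outcome=F: state=CLOSED
  event#12 t=30ms outcome=F: state=OPEN
  event#13 t=34ms outcome=S: state=OPEN
  event#14 t=36ms outcome=S: state=CLOSED
  event#15 t=39ms outcome=S: state=CLOSED
  event#16 t=40ms outcome=F: state=CLOSED
  event#17 t=43ms outcome=S: state=CLOSED
  event#18 t=44ms outcome=F: state=CLOSED
  event#19 t=48ms outcome=S: state=CLOSED
  event#20 t=50ms outcome=S: state=CLOSED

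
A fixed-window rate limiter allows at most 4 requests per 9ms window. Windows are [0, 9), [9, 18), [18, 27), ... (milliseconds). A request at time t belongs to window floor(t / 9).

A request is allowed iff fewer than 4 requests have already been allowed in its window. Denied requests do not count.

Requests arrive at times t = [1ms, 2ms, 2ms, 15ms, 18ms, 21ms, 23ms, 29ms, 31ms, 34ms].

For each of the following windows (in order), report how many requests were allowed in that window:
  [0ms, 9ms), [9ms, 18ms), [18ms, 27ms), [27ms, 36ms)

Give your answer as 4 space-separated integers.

Answer: 3 1 3 3

Derivation:
Processing requests:
  req#1 t=1ms (window 0): ALLOW
  req#2 t=2ms (window 0): ALLOW
  req#3 t=2ms (window 0): ALLOW
  req#4 t=15ms (window 1): ALLOW
  req#5 t=18ms (window 2): ALLOW
  req#6 t=21ms (window 2): ALLOW
  req#7 t=23ms (window 2): ALLOW
  req#8 t=29ms (window 3): ALLOW
  req#9 t=31ms (window 3): ALLOW
  req#10 t=34ms (window 3): ALLOW

Allowed counts by window: 3 1 3 3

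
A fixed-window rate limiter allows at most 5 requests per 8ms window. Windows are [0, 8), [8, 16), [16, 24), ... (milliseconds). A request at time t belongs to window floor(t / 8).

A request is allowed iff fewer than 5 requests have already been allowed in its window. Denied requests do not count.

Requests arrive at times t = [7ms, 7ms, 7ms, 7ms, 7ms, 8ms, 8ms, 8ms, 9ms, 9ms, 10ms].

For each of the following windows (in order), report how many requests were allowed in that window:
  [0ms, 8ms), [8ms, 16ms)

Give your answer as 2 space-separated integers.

Answer: 5 5

Derivation:
Processing requests:
  req#1 t=7ms (window 0): ALLOW
  req#2 t=7ms (window 0): ALLOW
  req#3 t=7ms (window 0): ALLOW
  req#4 t=7ms (window 0): ALLOW
  req#5 t=7ms (window 0): ALLOW
  req#6 t=8ms (window 1): ALLOW
  req#7 t=8ms (window 1): ALLOW
  req#8 t=8ms (window 1): ALLOW
  req#9 t=9ms (window 1): ALLOW
  req#10 t=9ms (window 1): ALLOW
  req#11 t=10ms (window 1): DENY

Allowed counts by window: 5 5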